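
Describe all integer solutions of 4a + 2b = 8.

Step 1: Compute gcd(4, 2) = 2.
Since 2 divides 8, solutions exist.

Step 2: Find a particular solution using extended Euclidean algorithm.
We get a₀ = 0, b₀ = 4.
Check: 4*0 + 2*4 = 8 = 8 ✓

Step 3: Write the general solution.
a = 0 + (2/2)t = 0 + 1t
b = 4 - (4/2)t = 4 - 2t
for any integer t.

a = 0 + 1t, b = 4 - 2t for integer t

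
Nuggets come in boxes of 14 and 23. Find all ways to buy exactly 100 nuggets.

We need non-negative integers (x, y) with 14x + 23y = 100.
For each x in 0..7, check if 100 - 14x is a non-negative multiple of 23.
No x yields an integer y ≥ 0.

No solution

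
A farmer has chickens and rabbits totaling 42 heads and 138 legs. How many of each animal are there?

Let c = chickens, r = rabbits.
Heads: c + r = 42
Legs: 2c + 4r = 138
From the first equation, c = 42 - r. Substitute:
2(42 - r) + 4r = 138
84 + 2r = 138
r = (138 - 84)/2 = 27
c = 42 - 27 = 15

Chickens: 15, Rabbits: 27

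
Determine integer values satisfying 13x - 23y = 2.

Step 1: Check solvability.
gcd(13, 23) = 1
Since 1 divides 2, solutions exist.

Step 2: Apply extended Euclidean algorithm to find gcd.
We find integers such that 13*x0 + 23*y0 = 1

Step 3: Scale the particular solution.
Multiply by 2/1 = 2:
x = -14, y = -8

Step 4: Verify.
13*(-14) - 23*(-8) = 2 = 2 ✓

x = -14, y = -8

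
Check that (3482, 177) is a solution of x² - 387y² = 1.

Compute x² = 3482² = 12124324
Compute 387y² = 387·177² = 387·31329 = 12124323
x² - 387y² = 12124324 - 12124323 = 1
Since this equals 1, (3482, 177) is a solution.

Yes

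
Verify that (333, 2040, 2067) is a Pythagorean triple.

Compute a² + b² = 333² + 2040² = 110889 + 4161600 = 4272489
Compute c² = 2067² = 4272489
Since 4272489 = 4272489, confirmed.

Yes, it is a Pythagorean triple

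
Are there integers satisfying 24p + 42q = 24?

Step 1: Compute gcd(24, 42).
gcd(24, 42) = 6

Step 2: Check divisibility.
Does 6 divide 24? 24 = 6 x 4, so yes.

By the theorem on linear Diophantine equations, 24p + 42q = 24 has integer solutions if and only if gcd(24, 42) divides 24. Since 6 | 24, solutions exist.

Yes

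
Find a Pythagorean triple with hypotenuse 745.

We need a² + b² = 745² = 555025.
Trying: 713² + 216² = 508369 + 46656 = 555025 ✓

(713, 216, 745)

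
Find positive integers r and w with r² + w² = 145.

We need to find integers r, w > 0 such that r² + w² = 145.
Trying r = 1: w² = 145 - 1² = 145 - 1 = 144
w = 12
Check: 1² + 12² = 1 + 144 = 145 ✓

145 = 1² + 12²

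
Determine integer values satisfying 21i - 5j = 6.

Step 1: Check solvability.
gcd(21, 5) = 1
Since 1 divides 6, solutions exist.

Step 2: Apply extended Euclidean algorithm to find gcd.
We find integers such that 21*x0 + 5*y0 = 1

Step 3: Scale the particular solution.
Multiply by 6/1 = 6:
i = 6, j = 24

Step 4: Verify.
21*(6) - 5*(24) = 6 = 6 ✓

i = 6, j = 24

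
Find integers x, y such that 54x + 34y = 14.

Step 1: Check solvability.
gcd(54, 34) = 2
Since 2 divides 14, solutions exist.

Step 2: Apply extended Euclidean algorithm to find gcd.
We find integers such that 54*x0 + 34*y0 = 2

Step 3: Scale the particular solution.
Multiply by 14/2 = 7:
x = -35, y = 56

Step 4: Verify.
54*(-35) + 34*(56) = 14 = 14 ✓

x = -35, y = 56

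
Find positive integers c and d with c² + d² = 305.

We need to find integers c, d > 0 such that c² + d² = 305.
Trying c = 4: d² = 305 - 4² = 305 - 16 = 289
d = 17
Check: 4² + 17² = 16 + 289 = 305 ✓

305 = 4² + 17²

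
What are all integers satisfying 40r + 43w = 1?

Step 1: Compute gcd(40, 43) = 1.
Since 1 divides 1, solutions exist.

Step 2: Find a particular solution using extended Euclidean algorithm.
We get r₀ = 14, w₀ = -13.
Check: 40*14 + 43*-13 = 1 = 1 ✓

Step 3: Write the general solution.
r = 14 + (43/1)t = 14 + 43t
w = -13 - (40/1)t = -13 - 40t
for any integer t.

r = 14 + 43t, w = -13 - 40t for integer t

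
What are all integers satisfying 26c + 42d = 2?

Step 1: Compute gcd(26, 42) = 2.
Since 2 divides 2, solutions exist.

Step 2: Find a particular solution using extended Euclidean algorithm.
We get c₀ = -8, d₀ = 5.
Check: 26*-8 + 42*5 = 2 = 2 ✓

Step 3: Write the general solution.
c = -8 + (42/2)t = -8 + 21t
d = 5 - (26/2)t = 5 - 13t
for any integer t.

c = -8 + 21t, d = 5 - 13t for integer t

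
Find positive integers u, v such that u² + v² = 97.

Search for u with 97 - u² a perfect square.
u = 4: 97 - 4² = 97 - 16 = 81 = 9² ✓
So u = 4, v = 9.

u = 4, v = 9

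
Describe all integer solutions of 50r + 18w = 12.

Step 1: Compute gcd(50, 18) = 2.
Since 2 divides 12, solutions exist.

Step 2: Find a particular solution using extended Euclidean algorithm.
We get r₀ = 24, w₀ = -66.
Check: 50*24 + 18*-66 = 12 = 12 ✓

Step 3: Write the general solution.
r = 24 + (18/2)t = 24 + 9t
w = -66 - (50/2)t = -66 - 25t
for any integer t.

r = 24 + 9t, w = -66 - 25t for integer t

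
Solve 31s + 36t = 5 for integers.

Step 1: Check solvability.
gcd(31, 36) = 1
Since 1 divides 5, solutions exist.

Step 2: Apply extended Euclidean algorithm to find gcd.
We find integers such that 31*x0 + 36*y0 = 1

Step 3: Scale the particular solution.
Multiply by 5/1 = 5:
s = 35, t = -30

Step 4: Verify.
31*(35) + 36*(-30) = 5 = 5 ✓

s = 35, t = -30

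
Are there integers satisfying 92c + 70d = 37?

Step 1: Compute gcd(92, 70).
gcd(92, 70) = 2

Step 2: Check divisibility.
Does 2 divide 37? 37 = 2 x 18 + 1, so no.

By the theorem on linear Diophantine equations, 92c + 70d = 37 has integer solutions if and only if gcd(92, 70) divides 37. Since 2 does not divide 37, no solutions exist.

No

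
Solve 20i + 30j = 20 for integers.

Step 1: Check solvability.
gcd(20, 30) = 10
Since 10 divides 20, solutions exist.

Step 2: Apply extended Euclidean algorithm to find gcd.
We find integers such that 20*x0 + 30*y0 = 10

Step 3: Scale the particular solution.
Multiply by 20/10 = 2:
i = -2, j = 2

Step 4: Verify.
20*(-2) + 30*(2) = 20 = 20 ✓

i = -2, j = 2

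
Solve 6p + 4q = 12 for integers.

Step 1: Check solvability.
gcd(6, 4) = 2
Since 2 divides 12, solutions exist.

Step 2: Apply extended Euclidean algorithm to find gcd.
We find integers such that 6*x0 + 4*y0 = 2

Step 3: Scale the particular solution.
Multiply by 12/2 = 6:
p = 6, q = -6

Step 4: Verify.
6*(6) + 4*(-6) = 12 = 12 ✓

p = 6, q = -6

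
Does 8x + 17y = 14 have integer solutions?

Step 1: Compute gcd(8, 17).
gcd(8, 17) = 1

Step 2: Check divisibility.
Does 1 divide 14? 14 = 1 x 14, so yes.

By the theorem on linear Diophantine equations, 8x + 17y = 14 has integer solutions if and only if gcd(8, 17) divides 14. Since 1 | 14, solutions exist.

Yes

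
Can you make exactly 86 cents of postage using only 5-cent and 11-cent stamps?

We need non-negative x, y with 5x + 11y = 86.
gcd(5, 11) = 1 divides 86, so integer solutions exist.
Search for a non-negative one: x = 4 gives 11y = 86 - 20 = 66, so y = 6.
Check: 5·4 + 11·6 = 86 ✓

Yes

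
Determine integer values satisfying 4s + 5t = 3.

Step 1: Check solvability.
gcd(4, 5) = 1
Since 1 divides 3, solutions exist.

Step 2: Apply extended Euclidean algorithm to find gcd.
We find integers such that 4*x0 + 5*y0 = 1

Step 3: Scale the particular solution.
Multiply by 3/1 = 3:
s = -3, t = 3

Step 4: Verify.
4*(-3) + 5*(3) = 3 = 3 ✓

s = -3, t = 3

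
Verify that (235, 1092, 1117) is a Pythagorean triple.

Compute a² + b² = 235² + 1092² = 55225 + 1192464 = 1247689
Compute c² = 1117² = 1247689
Since 1247689 = 1247689, confirmed.

Yes, it is a Pythagorean triple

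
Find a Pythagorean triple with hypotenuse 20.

We need a² + b² = 20² = 400.
Trying: 12² + 16² = 144 + 256 = 400 ✓

(12, 16, 20)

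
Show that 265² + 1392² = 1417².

Compute a² + b² = 265² + 1392² = 70225 + 1937664 = 2007889
Compute c² = 1417² = 2007889
Since 2007889 = 2007889, confirmed.

Yes, it is a Pythagorean triple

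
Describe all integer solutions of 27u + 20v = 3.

Step 1: Compute gcd(27, 20) = 1.
Since 1 divides 3, solutions exist.

Step 2: Find a particular solution using extended Euclidean algorithm.
We get u₀ = 9, v₀ = -12.
Check: 27*9 + 20*-12 = 3 = 3 ✓

Step 3: Write the general solution.
u = 9 + (20/1)t = 9 + 20t
v = -12 - (27/1)t = -12 - 27t
for any integer t.

u = 9 + 20t, v = -12 - 27t for integer t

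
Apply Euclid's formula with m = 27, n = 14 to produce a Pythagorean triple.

a = m² - n² = 27² - 14² = 729 - 196 = 533
b = 2mn = 2·27·14 = 756
c = m² + n² = 729 + 196 = 925
Verify: 533² + 756² = 284089 + 571536 = 855625 = 925² ✓

(533, 756, 925)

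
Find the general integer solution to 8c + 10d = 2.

Step 1: Compute gcd(8, 10) = 2.
Since 2 divides 2, solutions exist.

Step 2: Find a particular solution using extended Euclidean algorithm.
We get c₀ = -1, d₀ = 1.
Check: 8*-1 + 10*1 = 2 = 2 ✓

Step 3: Write the general solution.
c = -1 + (10/2)t = -1 + 5t
d = 1 - (8/2)t = 1 - 4t
for any integer t.

c = -1 + 5t, d = 1 - 4t for integer t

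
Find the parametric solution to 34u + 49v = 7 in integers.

Step 1: Compute gcd(34, 49) = 1.
Since 1 divides 7, solutions exist.

Step 2: Find a particular solution using extended Euclidean algorithm.
We get u₀ = 91, v₀ = -63.
Check: 34*91 + 49*-63 = 7 = 7 ✓

Step 3: Write the general solution.
u = 91 + (49/1)t = 91 + 49t
v = -63 - (34/1)t = -63 - 34t
for any integer t.

u = 91 + 49t, v = -63 - 34t for integer t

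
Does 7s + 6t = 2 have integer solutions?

Step 1: Compute gcd(7, 6).
gcd(7, 6) = 1

Step 2: Check divisibility.
Does 1 divide 2? 2 = 1 x 2, so yes.

By the theorem on linear Diophantine equations, 7s + 6t = 2 has integer solutions if and only if gcd(7, 6) divides 2. Since 1 | 2, solutions exist.

Yes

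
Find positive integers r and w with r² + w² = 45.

We need to find integers r, w > 0 such that r² + w² = 45.
Trying r = 3: w² = 45 - 3² = 45 - 9 = 36
w = 6
Check: 3² + 6² = 9 + 36 = 45 ✓

45 = 3² + 6²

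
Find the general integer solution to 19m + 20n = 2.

Step 1: Compute gcd(19, 20) = 1.
Since 1 divides 2, solutions exist.

Step 2: Find a particular solution using extended Euclidean algorithm.
We get m₀ = -2, n₀ = 2.
Check: 19*-2 + 20*2 = 2 = 2 ✓

Step 3: Write the general solution.
m = -2 + (20/1)t = -2 + 20t
n = 2 - (19/1)t = 2 - 19t
for any integer t.

m = -2 + 20t, n = 2 - 19t for integer t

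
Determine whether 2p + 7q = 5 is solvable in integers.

Step 1: Compute gcd(2, 7).
gcd(2, 7) = 1

Step 2: Check divisibility.
Does 1 divide 5? 5 = 1 x 5, so yes.

By the theorem on linear Diophantine equations, 2p + 7q = 5 has integer solutions if and only if gcd(2, 7) divides 5. Since 1 | 5, solutions exist.

Yes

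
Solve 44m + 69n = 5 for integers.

Step 1: Check solvability.
gcd(44, 69) = 1
Since 1 divides 5, solutions exist.

Step 2: Apply extended Euclidean algorithm to find gcd.
We find integers such that 44*x0 + 69*y0 = 1

Step 3: Scale the particular solution.
Multiply by 5/1 = 5:
m = 55, n = -35

Step 4: Verify.
44*(55) + 69*(-35) = 5 = 5 ✓

m = 55, n = -35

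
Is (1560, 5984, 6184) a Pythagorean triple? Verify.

Compute a² + b² = 1560² + 5984² = 2433600 + 35808256 = 38241856
Compute c² = 6184² = 38241856
Since 38241856 = 38241856, confirmed.

Yes, it is a Pythagorean triple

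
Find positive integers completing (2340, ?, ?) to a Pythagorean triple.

We need the other leg and hypotenuse such that 2340² + x² = c².
Take x = 3712, c = 4388: 2340² + 3712² = 5475600 + 13778944 = 19254544 = 4388² ✓
Triple: (2340, 3712, 4388)

(2340, 3712, 4388)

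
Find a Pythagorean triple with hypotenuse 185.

We need a² + b² = 185² = 34225.
Trying: 153² + 104² = 23409 + 10816 = 34225 ✓

(153, 104, 185)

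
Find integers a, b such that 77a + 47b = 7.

Step 1: Check solvability.
gcd(77, 47) = 1
Since 1 divides 7, solutions exist.

Step 2: Apply extended Euclidean algorithm to find gcd.
We find integers such that 77*x0 + 47*y0 = 1

Step 3: Scale the particular solution.
Multiply by 7/1 = 7:
a = 77, b = -126

Step 4: Verify.
77*(77) + 47*(-126) = 7 = 7 ✓

a = 77, b = -126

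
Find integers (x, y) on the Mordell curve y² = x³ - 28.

Try small integer x values and check whether x³ - 28 is a perfect square.
x = 4: x³ - 28 = 4³ - 28 = 64 - 28 = 36
Is 36 a perfect square? 6² = 36 ✓
So (x, y) = (4, -6) is a solution.

x = 4, y = -6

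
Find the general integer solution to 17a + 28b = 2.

Step 1: Compute gcd(17, 28) = 1.
Since 1 divides 2, solutions exist.

Step 2: Find a particular solution using extended Euclidean algorithm.
We get a₀ = 10, b₀ = -6.
Check: 17*10 + 28*-6 = 2 = 2 ✓

Step 3: Write the general solution.
a = 10 + (28/1)t = 10 + 28t
b = -6 - (17/1)t = -6 - 17t
for any integer t.

a = 10 + 28t, b = -6 - 17t for integer t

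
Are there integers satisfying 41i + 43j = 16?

Step 1: Compute gcd(41, 43).
gcd(41, 43) = 1

Step 2: Check divisibility.
Does 1 divide 16? 16 = 1 x 16, so yes.

By the theorem on linear Diophantine equations, 41i + 43j = 16 has integer solutions if and only if gcd(41, 43) divides 16. Since 1 | 16, solutions exist.

Yes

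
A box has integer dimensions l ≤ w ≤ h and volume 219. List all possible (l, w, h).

Iterate l from 1 to ⌊219^(1/3)⌋. For each l dividing 219, iterate w ≥ l with w dividing 219/l, and set h = 219/(l·w).
Triples found (2): (1×1×219), (1×3×73)

(1×1×219), (1×3×73)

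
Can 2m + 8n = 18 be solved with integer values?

Step 1: Compute gcd(2, 8).
gcd(2, 8) = 2

Step 2: Check divisibility.
Does 2 divide 18? 18 = 2 x 9, so yes.

By the theorem on linear Diophantine equations, 2m + 8n = 18 has integer solutions if and only if gcd(2, 8) divides 18. Since 2 | 18, solutions exist.

Yes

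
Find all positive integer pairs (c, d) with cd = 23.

The positive divisors of 23 are: 1, 23.
Each divisor d gives the pair (d, 23/d):
(1, 23), (23, 1)

(1, 23), (23, 1)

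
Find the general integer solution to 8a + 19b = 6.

Step 1: Compute gcd(8, 19) = 1.
Since 1 divides 6, solutions exist.

Step 2: Find a particular solution using extended Euclidean algorithm.
We get a₀ = -42, b₀ = 18.
Check: 8*-42 + 19*18 = 6 = 6 ✓

Step 3: Write the general solution.
a = -42 + (19/1)t = -42 + 19t
b = 18 - (8/1)t = 18 - 8t
for any integer t.

a = -42 + 19t, b = 18 - 8t for integer t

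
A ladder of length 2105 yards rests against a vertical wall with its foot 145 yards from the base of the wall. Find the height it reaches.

The ladder, wall, and ground form a right triangle with hypotenuse 2105 and one leg 145.
By the Pythagorean theorem: h² = 2105² - 145² = 4431025 - 21025 = 4410000
h = √4410000 = 2100 yards

2100 yards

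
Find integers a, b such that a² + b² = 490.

We need to find integers a, b > 0 such that a² + b² = 490.
Trying a = 7: b² = 490 - 7² = 490 - 49 = 441
b = 21
Check: 7² + 21² = 49 + 441 = 490 ✓

490 = 7² + 21²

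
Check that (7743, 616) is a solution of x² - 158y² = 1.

Compute x² = 7743² = 59954049
Compute 158y² = 158·616² = 158·379456 = 59954048
x² - 158y² = 59954049 - 59954048 = 1
Since this equals 1, (7743, 616) is a solution.

Yes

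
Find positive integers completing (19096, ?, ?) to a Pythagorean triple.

We need the other leg and hypotenuse such that 19096² + x² = c².
Take x = 23520, c = 30296: 19096² + 23520² = 364657216 + 553190400 = 917847616 = 30296² ✓
Triple: (19096, 23520, 30296)

(19096, 23520, 30296)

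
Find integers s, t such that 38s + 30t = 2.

Step 1: Check solvability.
gcd(38, 30) = 2
Since 2 divides 2, solutions exist.

Step 2: Apply extended Euclidean algorithm to find gcd.
We find integers such that 38*x0 + 30*y0 = 2

Step 3: Scale the particular solution.
Multiply by 2/2 = 1:
s = 4, t = -5

Step 4: Verify.
38*(4) + 30*(-5) = 2 = 2 ✓

s = 4, t = -5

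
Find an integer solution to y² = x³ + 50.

Try small integer x values and check whether x³ + 50 is a perfect square.
x = -1: x³ + 50 = -1³ + 50 = -1 + 50 = 49
Is 49 a perfect square? 7² = 49 ✓
So (x, y) = (-1, 7) is a solution.

x = -1, y = 7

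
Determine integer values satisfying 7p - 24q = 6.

Step 1: Check solvability.
gcd(7, 24) = 1
Since 1 divides 6, solutions exist.

Step 2: Apply extended Euclidean algorithm to find gcd.
We find integers such that 7*x0 + 24*y0 = 1

Step 3: Scale the particular solution.
Multiply by 6/1 = 6:
p = 42, q = 12

Step 4: Verify.
7*(42) - 24*(12) = 6 = 6 ✓

p = 42, q = 12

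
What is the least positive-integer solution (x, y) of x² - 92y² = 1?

We seek the smallest positive integers (x, y) with x² - 92y² = 1, i.e., x² = 92y² + 1.
Try successive y values:
y = 1: x² = 92·1² + 1 = 93, not a perfect square
y = 2: x² = 92·2² + 1 = 369, not a perfect square
y = 3: x² = 92·3² + 1 = 829, not a perfect square
... continuing the search (or via continued fractions) ...
y = 120: x² = 92·120² + 1 = 1324801, x = 1151 ✓

Verify: 1151² - 92·120² = 1324801 - 1324800 = 1 ✓

x = 1151, y = 120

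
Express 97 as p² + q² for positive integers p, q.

We need to find integers p, q > 0 such that p² + q² = 97.
Trying p = 4: q² = 97 - 4² = 97 - 16 = 81
q = 9
Check: 4² + 9² = 16 + 81 = 97 ✓

97 = 4² + 9²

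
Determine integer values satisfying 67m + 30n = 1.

Step 1: Check solvability.
gcd(67, 30) = 1
Since 1 divides 1, solutions exist.

Step 2: Apply extended Euclidean algorithm to find gcd.
We find integers such that 67*x0 + 30*y0 = 1

Step 3: Scale the particular solution.
Multiply by 1/1 = 1:
m = 13, n = -29

Step 4: Verify.
67*(13) + 30*(-29) = 1 = 1 ✓

m = 13, n = -29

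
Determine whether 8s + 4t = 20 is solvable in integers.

Step 1: Compute gcd(8, 4).
gcd(8, 4) = 4

Step 2: Check divisibility.
Does 4 divide 20? 20 = 4 x 5, so yes.

By the theorem on linear Diophantine equations, 8s + 4t = 20 has integer solutions if and only if gcd(8, 4) divides 20. Since 4 | 20, solutions exist.

Yes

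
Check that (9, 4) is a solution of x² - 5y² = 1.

Compute x² = 9² = 81
Compute 5y² = 5·4² = 5·16 = 80
x² - 5y² = 81 - 80 = 1
Since this equals 1, (9, 4) is a solution.

Yes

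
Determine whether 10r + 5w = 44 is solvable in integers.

Step 1: Compute gcd(10, 5).
gcd(10, 5) = 5

Step 2: Check divisibility.
Does 5 divide 44? 44 = 5 x 8 + 4, so no.

By the theorem on linear Diophantine equations, 10r + 5w = 44 has integer solutions if and only if gcd(10, 5) divides 44. Since 5 does not divide 44, no solutions exist.

No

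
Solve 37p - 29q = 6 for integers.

Step 1: Check solvability.
gcd(37, 29) = 1
Since 1 divides 6, solutions exist.

Step 2: Apply extended Euclidean algorithm to find gcd.
We find integers such that 37*x0 + 29*y0 = 1

Step 3: Scale the particular solution.
Multiply by 6/1 = 6:
p = 66, q = 84

Step 4: Verify.
37*(66) - 29*(84) = 6 = 6 ✓

p = 66, q = 84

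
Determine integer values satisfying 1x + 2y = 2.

Step 1: Check solvability.
gcd(1, 2) = 1
Since 1 divides 2, solutions exist.

Step 2: Apply extended Euclidean algorithm to find gcd.
We find integers such that 1*x0 + 2*y0 = 1

Step 3: Scale the particular solution.
Multiply by 2/1 = 2:
x = 2, y = 0

Step 4: Verify.
1*(2) + 2*(0) = 2 = 2 ✓

x = 2, y = 0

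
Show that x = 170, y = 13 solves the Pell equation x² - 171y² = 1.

Compute x² = 170² = 28900
Compute 171y² = 171·13² = 171·169 = 28899
x² - 171y² = 28900 - 28899 = 1
Since this equals 1, (170, 13) is a solution.

Yes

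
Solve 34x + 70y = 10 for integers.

Step 1: Check solvability.
gcd(34, 70) = 2
Since 2 divides 10, solutions exist.

Step 2: Apply extended Euclidean algorithm to find gcd.
We find integers such that 34*x0 + 70*y0 = 2

Step 3: Scale the particular solution.
Multiply by 10/2 = 5:
x = -10, y = 5

Step 4: Verify.
34*(-10) + 70*(5) = 10 = 10 ✓

x = -10, y = 5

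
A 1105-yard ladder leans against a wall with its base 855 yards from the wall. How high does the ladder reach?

The ladder, wall, and ground form a right triangle with hypotenuse 1105 and one leg 855.
By the Pythagorean theorem: h² = 1105² - 855² = 1221025 - 731025 = 490000
h = √490000 = 700 yards

700 yards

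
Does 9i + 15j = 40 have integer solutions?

Step 1: Compute gcd(9, 15).
gcd(9, 15) = 3

Step 2: Check divisibility.
Does 3 divide 40? 40 = 3 x 13 + 1, so no.

By the theorem on linear Diophantine equations, 9i + 15j = 40 has integer solutions if and only if gcd(9, 15) divides 40. Since 3 does not divide 40, no solutions exist.

No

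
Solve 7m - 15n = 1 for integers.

Step 1: Check solvability.
gcd(7, 15) = 1
Since 1 divides 1, solutions exist.

Step 2: Apply extended Euclidean algorithm to find gcd.
We find integers such that 7*x0 + 15*y0 = 1

Step 3: Scale the particular solution.
Multiply by 1/1 = 1:
m = -2, n = -1

Step 4: Verify.
7*(-2) - 15*(-1) = 1 = 1 ✓

m = -2, n = -1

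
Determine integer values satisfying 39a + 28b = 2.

Step 1: Check solvability.
gcd(39, 28) = 1
Since 1 divides 2, solutions exist.

Step 2: Apply extended Euclidean algorithm to find gcd.
We find integers such that 39*x0 + 28*y0 = 1

Step 3: Scale the particular solution.
Multiply by 2/1 = 2:
a = -10, b = 14

Step 4: Verify.
39*(-10) + 28*(14) = 2 = 2 ✓

a = -10, b = 14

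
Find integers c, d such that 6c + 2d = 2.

Step 1: Check solvability.
gcd(6, 2) = 2
Since 2 divides 2, solutions exist.

Step 2: Apply extended Euclidean algorithm to find gcd.
We find integers such that 6*x0 + 2*y0 = 2

Step 3: Scale the particular solution.
Multiply by 2/2 = 1:
c = 0, d = 1

Step 4: Verify.
6*(0) + 2*(1) = 2 = 2 ✓

c = 0, d = 1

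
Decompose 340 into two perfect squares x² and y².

We need to find integers x, y > 0 such that x² + y² = 340.
Trying x = 4: y² = 340 - 4² = 340 - 16 = 324
y = 18
Check: 4² + 18² = 16 + 324 = 340 ✓

340 = 4² + 18²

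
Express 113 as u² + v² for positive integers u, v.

We need to find integers u, v > 0 such that u² + v² = 113.
Trying u = 7: v² = 113 - 7² = 113 - 49 = 64
v = 8
Check: 7² + 8² = 49 + 64 = 113 ✓

113 = 7² + 8²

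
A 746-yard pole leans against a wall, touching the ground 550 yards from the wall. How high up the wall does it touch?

The ladder, wall, and ground form a right triangle with hypotenuse 746 and one leg 550.
By the Pythagorean theorem: h² = 746² - 550² = 556516 - 302500 = 254016
h = √254016 = 504 yards

504 yards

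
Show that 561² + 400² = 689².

Compute a² + b² = 561² + 400² = 314721 + 160000 = 474721
Compute c² = 689² = 474721
Since 474721 = 474721, confirmed.

Yes, it is a Pythagorean triple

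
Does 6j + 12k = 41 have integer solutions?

Step 1: Compute gcd(6, 12).
gcd(6, 12) = 6

Step 2: Check divisibility.
Does 6 divide 41? 41 = 6 x 6 + 5, so no.

By the theorem on linear Diophantine equations, 6j + 12k = 41 has integer solutions if and only if gcd(6, 12) divides 41. Since 6 does not divide 41, no solutions exist.

No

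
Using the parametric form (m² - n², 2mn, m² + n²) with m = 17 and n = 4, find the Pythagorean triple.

a = m² - n² = 17² - 4² = 289 - 16 = 273
b = 2mn = 2·17·4 = 136
c = m² + n² = 289 + 16 = 305
Verify: 273² + 136² = 74529 + 18496 = 93025 = 305² ✓

(273, 136, 305)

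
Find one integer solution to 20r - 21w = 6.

Step 1: Check solvability.
gcd(20, 21) = 1
Since 1 divides 6, solutions exist.

Step 2: Apply extended Euclidean algorithm to find gcd.
We find integers such that 20*x0 + 21*y0 = 1

Step 3: Scale the particular solution.
Multiply by 6/1 = 6:
r = -6, w = -6

Step 4: Verify.
20*(-6) - 21*(-6) = 6 = 6 ✓

r = -6, w = -6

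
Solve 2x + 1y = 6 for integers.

Step 1: Check solvability.
gcd(2, 1) = 1
Since 1 divides 6, solutions exist.

Step 2: Apply extended Euclidean algorithm to find gcd.
We find integers such that 2*x0 + 1*y0 = 1

Step 3: Scale the particular solution.
Multiply by 6/1 = 6:
x = 0, y = 6

Step 4: Verify.
2*(0) + 1*(6) = 6 = 6 ✓

x = 0, y = 6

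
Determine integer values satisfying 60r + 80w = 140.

Step 1: Check solvability.
gcd(60, 80) = 20
Since 20 divides 140, solutions exist.

Step 2: Apply extended Euclidean algorithm to find gcd.
We find integers such that 60*x0 + 80*y0 = 20

Step 3: Scale the particular solution.
Multiply by 140/20 = 7:
r = -7, w = 7

Step 4: Verify.
60*(-7) + 80*(7) = 140 = 140 ✓

r = -7, w = 7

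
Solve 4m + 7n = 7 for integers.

Step 1: Check solvability.
gcd(4, 7) = 1
Since 1 divides 7, solutions exist.

Step 2: Apply extended Euclidean algorithm to find gcd.
We find integers such that 4*x0 + 7*y0 = 1

Step 3: Scale the particular solution.
Multiply by 7/1 = 7:
m = 14, n = -7

Step 4: Verify.
4*(14) + 7*(-7) = 7 = 7 ✓

m = 14, n = -7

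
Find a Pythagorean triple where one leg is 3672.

We need the other leg and hypotenuse such that 3672² + x² = c².
Take x = 1760, c = 4072: 3672² + 1760² = 13483584 + 3097600 = 16581184 = 4072² ✓
Triple: (3672, 1760, 4072)

(3672, 1760, 4072)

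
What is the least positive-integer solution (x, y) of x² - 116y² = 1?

We seek the smallest positive integers (x, y) with x² - 116y² = 1, i.e., x² = 116y² + 1.
Try successive y values:
y = 1: x² = 116·1² + 1 = 117, not a perfect square
y = 2: x² = 116·2² + 1 = 465, not a perfect square
y = 3: x² = 116·3² + 1 = 1045, not a perfect square
... continuing the search (or via continued fractions) ...
y = 910: x² = 116·910² + 1 = 96059601, x = 9801 ✓

Verify: 9801² - 116·910² = 96059601 - 96059600 = 1 ✓

x = 9801, y = 910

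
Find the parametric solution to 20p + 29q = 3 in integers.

Step 1: Compute gcd(20, 29) = 1.
Since 1 divides 3, solutions exist.

Step 2: Find a particular solution using extended Euclidean algorithm.
We get p₀ = -39, q₀ = 27.
Check: 20*-39 + 29*27 = 3 = 3 ✓

Step 3: Write the general solution.
p = -39 + (29/1)t = -39 + 29t
q = 27 - (20/1)t = 27 - 20t
for any integer t.

p = -39 + 29t, q = 27 - 20t for integer t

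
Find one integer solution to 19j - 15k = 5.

Step 1: Check solvability.
gcd(19, 15) = 1
Since 1 divides 5, solutions exist.

Step 2: Apply extended Euclidean algorithm to find gcd.
We find integers such that 19*x0 + 15*y0 = 1

Step 3: Scale the particular solution.
Multiply by 5/1 = 5:
j = 20, k = 25

Step 4: Verify.
19*(20) - 15*(25) = 5 = 5 ✓

j = 20, k = 25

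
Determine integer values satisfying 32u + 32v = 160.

Step 1: Check solvability.
gcd(32, 32) = 32
Since 32 divides 160, solutions exist.

Step 2: Apply extended Euclidean algorithm to find gcd.
We find integers such that 32*x0 + 32*y0 = 32

Step 3: Scale the particular solution.
Multiply by 160/32 = 5:
u = 0, v = 5

Step 4: Verify.
32*(0) + 32*(5) = 160 = 160 ✓

u = 0, v = 5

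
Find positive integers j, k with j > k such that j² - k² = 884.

Factor: j² - k² = (j+k)(j-k) = 884.
We need two factors of 884 with the same parity.
Use j+k = 442 and j-k = 2 (product 442·2 = 884).
Adding: 2j = 444, so j = 222.
Subtracting: 2k = 440, so k = 220.
Check: 222² - 220² = 49284 - 48400 = 884 ✓

j = 222, k = 220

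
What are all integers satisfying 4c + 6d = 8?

Step 1: Compute gcd(4, 6) = 2.
Since 2 divides 8, solutions exist.

Step 2: Find a particular solution using extended Euclidean algorithm.
We get c₀ = -4, d₀ = 4.
Check: 4*-4 + 6*4 = 8 = 8 ✓

Step 3: Write the general solution.
c = -4 + (6/2)t = -4 + 3t
d = 4 - (4/2)t = 4 - 2t
for any integer t.

c = -4 + 3t, d = 4 - 2t for integer t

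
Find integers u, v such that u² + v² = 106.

We need to find integers u, v > 0 such that u² + v² = 106.
Trying u = 5: v² = 106 - 5² = 106 - 25 = 81
v = 9
Check: 5² + 9² = 25 + 81 = 106 ✓

106 = 5² + 9²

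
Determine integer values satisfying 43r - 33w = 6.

Step 1: Check solvability.
gcd(43, 33) = 1
Since 1 divides 6, solutions exist.

Step 2: Apply extended Euclidean algorithm to find gcd.
We find integers such that 43*x0 + 33*y0 = 1

Step 3: Scale the particular solution.
Multiply by 6/1 = 6:
r = 60, w = 78

Step 4: Verify.
43*(60) - 33*(78) = 6 = 6 ✓

r = 60, w = 78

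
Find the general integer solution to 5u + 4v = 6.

Step 1: Compute gcd(5, 4) = 1.
Since 1 divides 6, solutions exist.

Step 2: Find a particular solution using extended Euclidean algorithm.
We get u₀ = 6, v₀ = -6.
Check: 5*6 + 4*-6 = 6 = 6 ✓

Step 3: Write the general solution.
u = 6 + (4/1)t = 6 + 4t
v = -6 - (5/1)t = -6 - 5t
for any integer t.

u = 6 + 4t, v = -6 - 5t for integer t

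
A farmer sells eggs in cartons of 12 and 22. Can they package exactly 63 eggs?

We need non-negative a, b with 12a + 22b = 63.
gcd(12, 22) = 2, and 2 does not divide 63.
No integer solutions exist.

No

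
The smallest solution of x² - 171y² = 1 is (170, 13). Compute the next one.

Solutions to x² - Dy² = 1 are generated by powers of (x₀ + y₀√D).
The next solution satisfies x₁ + y₁√171 = (x₀ + y₀√171)², giving:
x₁ = x₀² + 171y₀² = 170² + 171·13² = 28900 + 28899 = 57799
y₁ = 2x₀y₀ = 2·170·13 = 4420

Verify: 57799² - 171·4420² = 3340724401 - 3340724400 = 1 ✓

x = 57799, y = 4420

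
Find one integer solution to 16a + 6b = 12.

Step 1: Check solvability.
gcd(16, 6) = 2
Since 2 divides 12, solutions exist.

Step 2: Apply extended Euclidean algorithm to find gcd.
We find integers such that 16*x0 + 6*y0 = 2

Step 3: Scale the particular solution.
Multiply by 12/2 = 6:
a = -6, b = 18

Step 4: Verify.
16*(-6) + 6*(18) = 12 = 12 ✓

a = -6, b = 18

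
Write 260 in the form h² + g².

We need to find integers h, g > 0 such that h² + g² = 260.
Trying h = 2: g² = 260 - 2² = 260 - 4 = 256
g = 16
Check: 2² + 16² = 4 + 256 = 260 ✓

260 = 2² + 16²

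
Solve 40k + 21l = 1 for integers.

Step 1: Check solvability.
gcd(40, 21) = 1
Since 1 divides 1, solutions exist.

Step 2: Apply extended Euclidean algorithm to find gcd.
We find integers such that 40*x0 + 21*y0 = 1

Step 3: Scale the particular solution.
Multiply by 1/1 = 1:
k = 10, l = -19

Step 4: Verify.
40*(10) + 21*(-19) = 1 = 1 ✓

k = 10, l = -19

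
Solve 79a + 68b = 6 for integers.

Step 1: Check solvability.
gcd(79, 68) = 1
Since 1 divides 6, solutions exist.

Step 2: Apply extended Euclidean algorithm to find gcd.
We find integers such that 79*x0 + 68*y0 = 1

Step 3: Scale the particular solution.
Multiply by 6/1 = 6:
a = 186, b = -216

Step 4: Verify.
79*(186) + 68*(-216) = 6 = 6 ✓

a = 186, b = -216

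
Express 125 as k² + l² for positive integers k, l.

We need to find integers k, l > 0 such that k² + l² = 125.
Trying k = 2: l² = 125 - 2² = 125 - 4 = 121
l = 11
Check: 2² + 11² = 4 + 121 = 125 ✓

125 = 2² + 11²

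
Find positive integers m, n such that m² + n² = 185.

Search for m with 185 - m² a perfect square.
m = 4: 185 - 4² = 185 - 16 = 169 = 13² ✓
So m = 4, n = 13.

m = 4, n = 13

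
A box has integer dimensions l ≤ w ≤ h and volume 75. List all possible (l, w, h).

Iterate l from 1 to ⌊75^(1/3)⌋. For each l dividing 75, iterate w ≥ l with w dividing 75/l, and set h = 75/(l·w).
Triples found (4): (1×1×75), (1×3×25), (1×5×15), (3×5×5)

(1×1×75), (1×3×25), (1×5×15), (3×5×5)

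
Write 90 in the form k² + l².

We need to find integers k, l > 0 such that k² + l² = 90.
Trying k = 3: l² = 90 - 3² = 90 - 9 = 81
l = 9
Check: 3² + 9² = 9 + 81 = 90 ✓

90 = 3² + 9²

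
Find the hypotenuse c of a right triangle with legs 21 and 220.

c² = a² + b² = 21² + 220² = 441 + 48400 = 48841
c = sqrt(48841) = 221

221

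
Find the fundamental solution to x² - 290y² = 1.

We seek the smallest positive integers (x, y) with x² - 290y² = 1, i.e., x² = 290y² + 1.
Try successive y values:
y = 1: x² = 290·1² + 1 = 291, not a perfect square
y = 2: x² = 290·2² + 1 = 1161, not a perfect square
y = 3: x² = 290·3² + 1 = 2611, not a perfect square
... continuing the search (or via continued fractions) ...
y = 34: x² = 290·34² + 1 = 335241, x = 579 ✓

Verify: 579² - 290·34² = 335241 - 335240 = 1 ✓

x = 579, y = 34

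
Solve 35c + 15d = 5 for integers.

Step 1: Check solvability.
gcd(35, 15) = 5
Since 5 divides 5, solutions exist.

Step 2: Apply extended Euclidean algorithm to find gcd.
We find integers such that 35*x0 + 15*y0 = 5

Step 3: Scale the particular solution.
Multiply by 5/5 = 1:
c = 1, d = -2

Step 4: Verify.
35*(1) + 15*(-2) = 5 = 5 ✓

c = 1, d = -2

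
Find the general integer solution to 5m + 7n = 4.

Step 1: Compute gcd(5, 7) = 1.
Since 1 divides 4, solutions exist.

Step 2: Find a particular solution using extended Euclidean algorithm.
We get m₀ = 12, n₀ = -8.
Check: 5*12 + 7*-8 = 4 = 4 ✓

Step 3: Write the general solution.
m = 12 + (7/1)t = 12 + 7t
n = -8 - (5/1)t = -8 - 5t
for any integer t.

m = 12 + 7t, n = -8 - 5t for integer t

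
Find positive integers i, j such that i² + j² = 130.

Search for i with 130 - i² a perfect square.
i = 3: 130 - 3² = 130 - 9 = 121 = 11² ✓
So i = 3, j = 11.

i = 3, j = 11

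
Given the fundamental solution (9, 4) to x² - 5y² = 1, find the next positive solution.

Solutions to x² - Dy² = 1 are generated by powers of (x₀ + y₀√D).
The next solution satisfies x₁ + y₁√5 = (x₀ + y₀√5)², giving:
x₁ = x₀² + 5y₀² = 9² + 5·4² = 81 + 80 = 161
y₁ = 2x₀y₀ = 2·9·4 = 72

Verify: 161² - 5·72² = 25921 - 25920 = 1 ✓

x = 161, y = 72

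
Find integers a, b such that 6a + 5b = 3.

Step 1: Check solvability.
gcd(6, 5) = 1
Since 1 divides 3, solutions exist.

Step 2: Apply extended Euclidean algorithm to find gcd.
We find integers such that 6*x0 + 5*y0 = 1

Step 3: Scale the particular solution.
Multiply by 3/1 = 3:
a = 3, b = -3

Step 4: Verify.
6*(3) + 5*(-3) = 3 = 3 ✓

a = 3, b = -3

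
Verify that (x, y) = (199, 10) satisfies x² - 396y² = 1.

Compute x² = 199² = 39601
Compute 396y² = 396·10² = 396·100 = 39600
x² - 396y² = 39601 - 39600 = 1
Since this equals 1, (199, 10) is a solution.

Yes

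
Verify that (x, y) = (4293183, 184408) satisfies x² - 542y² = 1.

Compute x² = 4293183² = 18431420271489
Compute 542y² = 542·184408² = 542·34006310464 = 18431420271488
x² - 542y² = 18431420271489 - 18431420271488 = 1
Since this equals 1, (4293183, 184408) is a solution.

Yes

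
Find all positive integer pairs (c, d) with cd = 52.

The positive divisors of 52 are: 1, 2, 4, 13, 26, 52.
Each divisor d gives the pair (d, 52/d):
(1, 52), (2, 26), (4, 13), (13, 4), (26, 2), (52, 1)

(1, 52), (2, 26), (4, 13), (13, 4), (26, 2), (52, 1)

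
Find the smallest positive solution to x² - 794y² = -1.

We need x² = 794y² - 1. Try successive y:
y = 1: x² = 794·1² - 1 = 793, not a perfect square
y = 2: x² = 794·2² - 1 = 3175, not a perfect square
y = 3: x² = 794·3² - 1 = 7145, not a perfect square
...
y = 1073: x² = 794·1073² - 1 = 914155225 = 30235² ✓
Check: 30235² - 794·1073² = 914155225 - 914155226 = -1 ✓

x = 30235, y = 1073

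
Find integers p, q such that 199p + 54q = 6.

Step 1: Check solvability.
gcd(199, 54) = 1
Since 1 divides 6, solutions exist.

Step 2: Apply extended Euclidean algorithm to find gcd.
We find integers such that 199*x0 + 54*y0 = 1

Step 3: Scale the particular solution.
Multiply by 6/1 = 6:
p = 114, q = -420

Step 4: Verify.
199*(114) + 54*(-420) = 6 = 6 ✓

p = 114, q = -420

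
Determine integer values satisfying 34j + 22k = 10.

Step 1: Check solvability.
gcd(34, 22) = 2
Since 2 divides 10, solutions exist.

Step 2: Apply extended Euclidean algorithm to find gcd.
We find integers such that 34*x0 + 22*y0 = 2

Step 3: Scale the particular solution.
Multiply by 10/2 = 5:
j = 10, k = -15

Step 4: Verify.
34*(10) + 22*(-15) = 10 = 10 ✓

j = 10, k = -15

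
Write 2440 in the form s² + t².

We need to find integers s, t > 0 such that s² + t² = 2440.
Trying s = 18: t² = 2440 - 18² = 2440 - 324 = 2116
t = 46
Check: 18² + 46² = 324 + 2116 = 2440 ✓

2440 = 18² + 46²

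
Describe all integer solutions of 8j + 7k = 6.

Step 1: Compute gcd(8, 7) = 1.
Since 1 divides 6, solutions exist.

Step 2: Find a particular solution using extended Euclidean algorithm.
We get j₀ = 6, k₀ = -6.
Check: 8*6 + 7*-6 = 6 = 6 ✓

Step 3: Write the general solution.
j = 6 + (7/1)t = 6 + 7t
k = -6 - (8/1)t = -6 - 8t
for any integer t.

j = 6 + 7t, k = -6 - 8t for integer t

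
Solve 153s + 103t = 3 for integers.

Step 1: Check solvability.
gcd(153, 103) = 1
Since 1 divides 3, solutions exist.

Step 2: Apply extended Euclidean algorithm to find gcd.
We find integers such that 153*x0 + 103*y0 = 1

Step 3: Scale the particular solution.
Multiply by 3/1 = 3:
s = -105, t = 156

Step 4: Verify.
153*(-105) + 103*(156) = 3 = 3 ✓

s = -105, t = 156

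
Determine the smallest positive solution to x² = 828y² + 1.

We seek the smallest positive integers (x, y) with x² - 828y² = 1, i.e., x² = 828y² + 1.
Try successive y values:
y = 1: x² = 828·1² + 1 = 829, not a perfect square
y = 2: x² = 828·2² + 1 = 3313, not a perfect square
y = 3: x² = 828·3² + 1 = 7453, not a perfect square
... continuing the search (or via continued fractions) ...
y = 40: x² = 828·40² + 1 = 1324801, x = 1151 ✓

Verify: 1151² - 828·40² = 1324801 - 1324800 = 1 ✓

x = 1151, y = 40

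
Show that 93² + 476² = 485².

Compute a² + b² = 93² + 476² = 8649 + 226576 = 235225
Compute c² = 485² = 235225
Since 235225 = 235225, confirmed.

Yes, it is a Pythagorean triple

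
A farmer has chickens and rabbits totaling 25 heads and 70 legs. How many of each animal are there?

Let c = chickens, r = rabbits.
Heads: c + r = 25
Legs: 2c + 4r = 70
From the first equation, c = 25 - r. Substitute:
2(25 - r) + 4r = 70
50 + 2r = 70
r = (70 - 50)/2 = 10
c = 25 - 10 = 15

Chickens: 15, Rabbits: 10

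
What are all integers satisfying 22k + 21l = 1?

Step 1: Compute gcd(22, 21) = 1.
Since 1 divides 1, solutions exist.

Step 2: Find a particular solution using extended Euclidean algorithm.
We get k₀ = 1, l₀ = -1.
Check: 22*1 + 21*-1 = 1 = 1 ✓

Step 3: Write the general solution.
k = 1 + (21/1)t = 1 + 21t
l = -1 - (22/1)t = -1 - 22t
for any integer t.

k = 1 + 21t, l = -1 - 22t for integer t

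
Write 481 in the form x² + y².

We need to find integers x, y > 0 such that x² + y² = 481.
Trying x = 9: y² = 481 - 9² = 481 - 81 = 400
y = 20
Check: 9² + 20² = 81 + 400 = 481 ✓

481 = 9² + 20²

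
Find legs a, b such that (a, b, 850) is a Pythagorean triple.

We need a² + b² = 850² = 722500.
Trying: 174² + 832² = 30276 + 692224 = 722500 ✓

(174, 832, 850)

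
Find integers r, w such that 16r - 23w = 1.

Step 1: Check solvability.
gcd(16, 23) = 1
Since 1 divides 1, solutions exist.

Step 2: Apply extended Euclidean algorithm to find gcd.
We find integers such that 16*x0 + 23*y0 = 1

Step 3: Scale the particular solution.
Multiply by 1/1 = 1:
r = -10, w = -7

Step 4: Verify.
16*(-10) - 23*(-7) = 1 = 1 ✓

r = -10, w = -7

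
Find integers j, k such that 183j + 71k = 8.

Step 1: Check solvability.
gcd(183, 71) = 1
Since 1 divides 8, solutions exist.

Step 2: Apply extended Euclidean algorithm to find gcd.
We find integers such that 183*x0 + 71*y0 = 1

Step 3: Scale the particular solution.
Multiply by 8/1 = 8:
j = 208, k = -536

Step 4: Verify.
183*(208) + 71*(-536) = 8 = 8 ✓

j = 208, k = -536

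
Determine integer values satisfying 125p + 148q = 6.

Step 1: Check solvability.
gcd(125, 148) = 1
Since 1 divides 6, solutions exist.

Step 2: Apply extended Euclidean algorithm to find gcd.
We find integers such that 125*x0 + 148*y0 = 1

Step 3: Scale the particular solution.
Multiply by 6/1 = 6:
p = 270, q = -228

Step 4: Verify.
125*(270) + 148*(-228) = 6 = 6 ✓

p = 270, q = -228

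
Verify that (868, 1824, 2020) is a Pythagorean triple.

Compute a² + b² = 868² + 1824² = 753424 + 3326976 = 4080400
Compute c² = 2020² = 4080400
Since 4080400 = 4080400, confirmed.

Yes, it is a Pythagorean triple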